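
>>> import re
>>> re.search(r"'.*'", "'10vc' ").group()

"'10vc'"

The match spans [0:6] → "'10vc'".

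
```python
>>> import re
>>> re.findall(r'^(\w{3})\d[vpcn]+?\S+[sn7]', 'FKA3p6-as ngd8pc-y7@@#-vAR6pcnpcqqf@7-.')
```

Pattern: anchored at the start of the string; then exactly 3 of a word character (captured); then a digit, then one or more of one of [vpcn] (lazy), then one or more of a non-whitespace character; then one of [sn7].
Walking the string: at [0:9] match 'FKA3p6-as', group 1 = 'FKA'.
Because there's exactly one group, `findall` drops the full match and keeps group 1 from the one hit.

['FKA']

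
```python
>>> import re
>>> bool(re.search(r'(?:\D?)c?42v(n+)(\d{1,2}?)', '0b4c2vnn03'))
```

This matches optionally a non-digit (non-capturing group); then optionally the literal 'c', then a literal '4', then the literal '2v'; then one or more of a literal 'n' (captured); then 1 to 2 of a digit (lazy) (captured).
Here no position works, so the call returns None, and `bool(None)` is False.

False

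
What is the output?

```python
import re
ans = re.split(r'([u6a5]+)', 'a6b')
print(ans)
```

['', 'a6', 'b']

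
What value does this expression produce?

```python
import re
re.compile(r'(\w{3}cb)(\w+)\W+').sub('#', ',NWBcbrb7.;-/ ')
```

Every occurrence is swapped for '#'.

',#'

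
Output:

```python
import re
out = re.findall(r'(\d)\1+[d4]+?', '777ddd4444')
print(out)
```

['7', '4']

A backreference is literal: `\1` must see the identical characters the first group matched.
Walking the string: at [0:4] match '777d', group 1 = '7'; at [6:10] match '4444', group 1 = '4'.
`findall` collects group 1 from each match (2 total).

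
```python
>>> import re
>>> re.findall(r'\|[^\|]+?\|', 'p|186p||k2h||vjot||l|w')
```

Scanning left to right: at [1:7] → '|186p|'; at [7:12] → '|k2h|'; at [12:18] → '|vjot|'; at [18:21] → '|l|'.
Since nothing is captured, `findall` lists the 4 matched substrings directly.

['|186p|', '|k2h|', '|vjot|', '|l|']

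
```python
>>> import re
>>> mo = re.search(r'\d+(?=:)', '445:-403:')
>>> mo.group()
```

'445'

Lookahead/lookbehind check context without consuming it, so the matched span excludes the asserted characters.
Unlike `match`, `search` isn't anchored — it looks for the pattern anywhere in the string.
The match spans [0:3] → '445'.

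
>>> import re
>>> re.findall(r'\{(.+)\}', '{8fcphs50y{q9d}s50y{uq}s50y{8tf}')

['8fcphs50y{q9d}s50y{uq}s50y{8tf']

Scanning left to right: at [0:32] match '{8fcphs50y{q9d}s50y{uq}s50y{8tf}', group 1 = '8fcphs50y{q9d}s50y{uq}s50y{8tf'.
Because there's exactly one group, `findall` drops the full match and keeps group 1 from the one hit.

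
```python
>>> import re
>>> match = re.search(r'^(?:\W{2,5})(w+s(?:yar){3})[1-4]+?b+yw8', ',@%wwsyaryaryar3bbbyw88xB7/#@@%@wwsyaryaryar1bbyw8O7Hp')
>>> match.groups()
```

('wwsyaryaryar',)

This matches anchored at the start of the string; then 2 to 5 of a non-word character (non-capturing group); then one or more of a literal 'w', then a literal 's', then the literal 'yar' repeated 3 times (captured); then one or more of a character in [1-4] (lazy); then one or more of a literal 'b', then the literal 'yw8'.
`re.search` scans for the first position where the pattern succeeds.
The match spans [0:22] → ',@%wwsyaryaryar3bbbyw8'.
Captured: group 1 = 'wwsyaryaryar'.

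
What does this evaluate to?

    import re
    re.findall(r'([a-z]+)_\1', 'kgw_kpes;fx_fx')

['fx']

`\1` has to match the exact text group 1 already captured.
Because there's exactly one group, `findall` drops the full match and keeps group 1 from the one hit.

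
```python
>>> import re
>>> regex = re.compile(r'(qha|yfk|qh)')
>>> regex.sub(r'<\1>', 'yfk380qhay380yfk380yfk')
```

Branches in `(...|...)` are attempted left-to-right; the first branch that allows the whole pattern to succeed is taken.
Matches: at [0:3] → 'yfk'; at [6:9] → 'qha'; at [13:16] → 'yfk'; at [19:22] → 'yfk'.
`\1` in the replacement pulls in group 1's text for each match.

'<yfk>380<qha>y380<yfk>380<yfk>'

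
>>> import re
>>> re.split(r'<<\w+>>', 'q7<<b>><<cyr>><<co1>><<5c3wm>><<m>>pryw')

Matches to split on: at [2:7] → '<<b>>'; at [7:14] → '<<cyr>>'; at [14:21] → '<<co1>>'; at [21:30] → '<<5c3wm>>'; at [30:35] → '<<m>>'.
Each match becomes a cut point; 6 segments remain.

['q7', '', '', '', '', 'pryw']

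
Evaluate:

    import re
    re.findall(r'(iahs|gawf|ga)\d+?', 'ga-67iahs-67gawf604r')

Because there's exactly one group, `findall` drops the full match and keeps group 1 from the one hit.

['gawf']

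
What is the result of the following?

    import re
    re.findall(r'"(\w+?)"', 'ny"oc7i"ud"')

Matches: at [2:8] match '"oc7i"', group 1 = 'oc7i'.
Because there's exactly one group, `findall` drops the full match and keeps group 1 from the one hit.

['oc7i']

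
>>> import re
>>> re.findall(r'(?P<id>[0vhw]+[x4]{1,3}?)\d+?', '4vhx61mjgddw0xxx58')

['vhx', 'w0xxx']

Pattern: one or more of one of [0vhw], then 1 to 3 of one of [x4] (lazy) (captured as 'id'); then one or more of a digit (lazy).
One capturing group, so `findall` returns just the captured substring from each match — 2 in all.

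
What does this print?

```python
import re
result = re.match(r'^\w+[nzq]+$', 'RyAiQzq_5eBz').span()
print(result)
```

(0, 12)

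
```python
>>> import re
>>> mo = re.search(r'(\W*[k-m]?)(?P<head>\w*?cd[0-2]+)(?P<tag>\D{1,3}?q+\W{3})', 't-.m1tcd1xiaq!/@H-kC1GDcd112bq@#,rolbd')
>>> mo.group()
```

'-.m1tcd1xiaq!/@'

The match spans [1:16] → '-.m1tcd1xiaq!/@'.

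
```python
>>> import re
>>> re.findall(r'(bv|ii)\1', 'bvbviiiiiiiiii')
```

`\1` has to match the exact text group 1 already captured.
Matches: at [0:4] match 'bvbv', group 1 = 'bv'; at [4:8] match 'iiii', group 1 = 'ii'; at [8:12] match 'iiii', group 1 = 'ii'.
Because there's exactly one group, `findall` drops the full match and keeps group 1 from each hit.

['bv', 'ii', 'ii']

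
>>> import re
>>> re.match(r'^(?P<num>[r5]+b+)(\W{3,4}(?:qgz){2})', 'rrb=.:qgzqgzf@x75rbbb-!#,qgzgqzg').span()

The pattern matches anchored at the start of the string; then one or more of one of [r5], then one or more of the literal 'b' (captured as 'num'); then 3 to 4 of a non-word character, then the literal 'qgz' repeated 2 times (captured).
`re.match` only tries the pattern at the start of the string.
The match spans [0:12] → 'rrb=.:qgzqgz'.
Captured: group 1 = 'rrb', group 2 = '=.:qgzqgz'.

(0, 12)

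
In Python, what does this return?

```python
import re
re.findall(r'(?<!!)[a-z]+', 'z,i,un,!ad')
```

['z', 'i', 'un', 'd']

Because the assertion is negative and zero-width, positions next to the forbidden text are skipped.
No capturing groups, so `findall` returns the 4 full match strings.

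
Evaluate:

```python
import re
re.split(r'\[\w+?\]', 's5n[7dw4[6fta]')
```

['s5n[7dw4', '']

`split` removes every match and returns the 2 fragments in between.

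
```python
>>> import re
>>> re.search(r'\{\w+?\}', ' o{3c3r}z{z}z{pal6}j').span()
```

(2, 8)

The match spans [2:8] → '{3c3r}'.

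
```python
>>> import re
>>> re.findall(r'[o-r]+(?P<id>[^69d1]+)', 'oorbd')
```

This matches one or more of a character in [o-r]; then one or more of any character except [69d1] (captured as 'id').
Scanning left to right: at [0:4] match 'oorb', group 1 = 'b'.
Because there's exactly one group, `findall` drops the full match and keeps group 1 from the one hit.

['b']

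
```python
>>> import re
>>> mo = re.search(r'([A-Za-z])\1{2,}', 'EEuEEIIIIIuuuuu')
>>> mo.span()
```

A backreference is literal: `\1` must see the identical characters the first group matched.
`re.search` scans for the first position where the pattern succeeds.
The match spans [5:10] → 'IIIII'.
Captured: group 1 = 'I'.

(5, 10)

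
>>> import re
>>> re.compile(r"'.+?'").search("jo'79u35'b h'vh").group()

"'79u35'"

`re.search` tries every starting position until one works.
The match spans [2:9] → "'79u35'".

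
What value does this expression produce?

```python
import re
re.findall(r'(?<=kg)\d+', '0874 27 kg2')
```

['2']

The `(?=…)`/`(?<=…)` assertion just peeks at neighbouring text; it doesn't advance the match position.
No capturing groups, so `findall` returns the 1 full match string.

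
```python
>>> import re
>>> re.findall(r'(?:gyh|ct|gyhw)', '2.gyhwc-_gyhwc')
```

['gyh', 'gyh']

`|` is ordered: at each position the engine commits to the first alternative that works.
Walking the string: at [2:5] → 'gyh'; at [9:12] → 'gyh'.
No capturing groups, so `findall` returns the 2 full match strings.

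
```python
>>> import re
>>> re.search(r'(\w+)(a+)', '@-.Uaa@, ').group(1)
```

Pattern: one or more of a word character (captured); then one or more of a literal 'a' (captured).
`search` walks the string left to right and returns the first match it finds.
The match spans [3:6] → 'Uaa'.
Captured: group 1 = 'Ua', group 2 = 'a'.

'Ua'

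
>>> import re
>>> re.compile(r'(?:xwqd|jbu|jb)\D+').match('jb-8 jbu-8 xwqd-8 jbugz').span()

(0, 3)

`re.match` won't scan ahead — the pattern has to work from the very first character.
The match spans [0:3] → 'jb-'.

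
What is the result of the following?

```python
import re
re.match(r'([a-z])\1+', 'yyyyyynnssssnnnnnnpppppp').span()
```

(0, 6)

`re.match` only tries the pattern at the start of the string.
The match spans [0:6] → 'yyyyyy'.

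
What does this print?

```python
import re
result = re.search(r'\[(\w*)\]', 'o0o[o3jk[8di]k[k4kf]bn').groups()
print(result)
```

('8di',)

The match spans [8:13] → '[8di]'.
Captured: group 1 = '8di'.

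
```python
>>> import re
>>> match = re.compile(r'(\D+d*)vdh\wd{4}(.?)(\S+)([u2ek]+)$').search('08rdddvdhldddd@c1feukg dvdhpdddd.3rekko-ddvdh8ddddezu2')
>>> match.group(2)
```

'.'

This matches one or more of a non-digit, then zero or more of a literal 'd' (captured); then the literal 'vdh', then a word character, then exactly 4 of the literal 'd'; then optionally any character (captured); then one or more of a non-whitespace character (captured); then one or more of one of [u2ek] (captured); then anchored at the end.
`re.search` scans for the first position where the pattern succeeds.
The match spans [17:54] → 'feukg dvdhpdddd.3rekko-ddvdh8ddddezu2'.
Captured: group 1 = 'feukg d', group 2 = '.', group 3 = '3rekko-ddvdh8ddddezu', group 4 = '2'.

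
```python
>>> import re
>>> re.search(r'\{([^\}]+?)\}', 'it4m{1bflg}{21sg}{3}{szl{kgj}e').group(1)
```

The match spans [4:11] → '{1bflg}'.
Captured: group 1 = '1bflg'.

'1bflg'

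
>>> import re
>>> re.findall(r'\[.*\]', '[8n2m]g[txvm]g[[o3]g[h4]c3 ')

['[8n2m]g[txvm]g[[o3]g[h4]']

`findall` yields the raw match text (1 of them) because the pattern has no groups.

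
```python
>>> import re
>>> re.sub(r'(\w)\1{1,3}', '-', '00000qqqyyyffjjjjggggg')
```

'-0-----g'

A backreference is literal: `\1` must see the identical characters the first group matched.
Every occurrence is swapped for '-'.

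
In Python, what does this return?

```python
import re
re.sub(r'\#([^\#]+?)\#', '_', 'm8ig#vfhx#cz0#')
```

Matches: at [4:10] → '#vfhx#'.
`sub` substitutes '_' at each match site.

'm8ig_cz0#'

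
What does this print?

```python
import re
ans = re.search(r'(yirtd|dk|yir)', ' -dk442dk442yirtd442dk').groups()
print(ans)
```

The match spans [2:4] → 'dk'.
Captured: group 1 = 'dk'.

('dk',)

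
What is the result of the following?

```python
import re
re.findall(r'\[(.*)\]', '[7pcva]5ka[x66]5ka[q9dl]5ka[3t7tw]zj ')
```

Matches: at [0:34] match '[7pcva]5ka[x66]5ka[q9dl]5ka[3t7tw]', group 1 = '7pcva]5ka[x66]5ka[q9dl]5ka[3t7tw'.
`findall` collects group 1 from the one match (1 total).

['7pcva]5ka[x66]5ka[q9dl]5ka[3t7tw']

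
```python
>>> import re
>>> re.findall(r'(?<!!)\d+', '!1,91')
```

['91']

A negative assertion filters positions out without eating any characters.
`findall` yields the raw match text (1 of them) because the pattern has no groups.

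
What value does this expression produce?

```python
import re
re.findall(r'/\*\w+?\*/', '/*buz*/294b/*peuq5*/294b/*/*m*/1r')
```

['/*buz*/', '/*peuq5*/', '/*m*/']

Scanning left to right: at [0:7] → '/*buz*/'; at [11:20] → '/*peuq5*/'; at [26:31] → '/*m*/'.
Since nothing is captured, `findall` lists the 3 matched substrings directly.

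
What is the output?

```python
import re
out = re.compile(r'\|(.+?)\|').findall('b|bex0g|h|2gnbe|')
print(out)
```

['bex0g', '2gnbe']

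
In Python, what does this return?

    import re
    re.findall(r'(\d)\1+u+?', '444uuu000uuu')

['4', '0']

`\1` has to match the exact text group 1 already captured.
`findall` collects group 1 from each match (2 total).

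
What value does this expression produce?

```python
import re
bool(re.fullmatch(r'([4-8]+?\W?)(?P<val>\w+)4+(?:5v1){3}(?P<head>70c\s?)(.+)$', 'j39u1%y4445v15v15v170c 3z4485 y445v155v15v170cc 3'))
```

False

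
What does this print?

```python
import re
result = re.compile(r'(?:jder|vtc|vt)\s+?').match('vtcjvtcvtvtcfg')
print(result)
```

`re.match` only tries the pattern at the start of the string.
Here the string doesn't start with a match, so the call returns None.

None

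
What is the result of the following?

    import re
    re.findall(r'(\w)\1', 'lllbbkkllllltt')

`\1` is not a pattern — it's the concrete string captured by group 1, re-applied verbatim.
Scanning left to right: at [0:2] match 'll', group 1 = 'l'; at [3:5] match 'bb', group 1 = 'b'; at [5:7] match 'kk', group 1 = 'k'; at [7:9] match 'll', group 1 = 'l'; at [9:11] match 'll', group 1 = 'l'; ….
Because there's exactly one group, `findall` drops the full match and keeps group 1 from each hit.

['l', 'b', 'k', 'l', 'l', 't']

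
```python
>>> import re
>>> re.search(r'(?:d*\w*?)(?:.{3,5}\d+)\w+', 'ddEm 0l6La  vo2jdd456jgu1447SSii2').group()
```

'ddEm 0l6La'

The pattern matches zero or more of the literal 'd', then zero or more of a word character (lazy) (non-capturing group); then 3 to 5 of any character, then one or more of a digit (non-capturing group); then one or more of a word character.
`re.search` scans for the first position where the pattern succeeds.
The match spans [0:10] → 'ddEm 0l6La'.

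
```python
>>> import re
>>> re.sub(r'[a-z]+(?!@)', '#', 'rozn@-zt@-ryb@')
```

Because the assertion is negative and zero-width, positions next to the forbidden text are skipped.
Each match is replaced by '#'.

'#n@-#t@-#b@'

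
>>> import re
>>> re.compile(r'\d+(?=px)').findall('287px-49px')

Because the assertion is zero-width, the text it checks is not consumed and won't appear in the result.
No capturing groups, so `findall` returns the 2 full match strings.

['287', '49']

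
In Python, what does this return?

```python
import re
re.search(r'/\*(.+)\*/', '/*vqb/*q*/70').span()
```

(0, 10)

Unlike `match`, `search` isn't anchored — it looks for the pattern anywhere in the string.
The match spans [0:10] → '/*vqb/*q*/'.
Captured: group 1 = 'vqb/*q'.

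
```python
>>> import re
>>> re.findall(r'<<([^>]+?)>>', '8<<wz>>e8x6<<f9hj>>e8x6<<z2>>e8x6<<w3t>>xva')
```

With a single group, `findall` returns only what that group captured — 4 items.

['wz', 'f9hj', 'z2', 'w3t']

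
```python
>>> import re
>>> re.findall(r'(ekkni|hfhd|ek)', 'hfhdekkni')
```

Alternation isn't longest-match — the leftmost alternative that fits at this position is chosen.
Matches: at [0:4] match 'hfhd', group 1 = 'hfhd'; at [4:9] match 'ekkni', group 1 = 'ekkni'.
With a single group, `findall` returns only what that group captured — 2 items.

['hfhd', 'ekkni']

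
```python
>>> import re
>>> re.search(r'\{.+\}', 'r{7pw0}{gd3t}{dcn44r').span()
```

The match spans [1:13] → '{7pw0}{gd3t}'.

(1, 13)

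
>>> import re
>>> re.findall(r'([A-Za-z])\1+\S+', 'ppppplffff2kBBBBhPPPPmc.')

['p']

After group 1 captures some text, `\1` only succeeds where that same text appears again.
One capturing group, so `findall` returns just the captured substring from the one match — 1 in all.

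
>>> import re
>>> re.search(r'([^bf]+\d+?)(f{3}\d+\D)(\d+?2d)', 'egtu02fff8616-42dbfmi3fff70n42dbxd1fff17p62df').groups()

('egtu02', 'fff8616-', '42d')

The match spans [0:17] → 'egtu02fff8616-42d'.
Captured: group 1 = 'egtu02', group 2 = 'fff8616-', group 3 = '42d'.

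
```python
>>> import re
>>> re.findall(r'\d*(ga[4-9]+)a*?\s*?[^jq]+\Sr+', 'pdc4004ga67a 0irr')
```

Pattern: zero or more of a digit; then the literal 'ga', then one or more of a character in [4-9] (captured); then zero or more of the literal 'a' (lazy), then zero or more of whitespace (lazy); then one or more of any character except [jq], then a non-whitespace character, then one or more of a literal 'r'.
Because there's exactly one group, `findall` drops the full match and keeps group 1 from the one hit.

['ga67']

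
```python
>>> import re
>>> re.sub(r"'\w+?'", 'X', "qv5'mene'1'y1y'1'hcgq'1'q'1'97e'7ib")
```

'qv5X1X1X1X1X7ib'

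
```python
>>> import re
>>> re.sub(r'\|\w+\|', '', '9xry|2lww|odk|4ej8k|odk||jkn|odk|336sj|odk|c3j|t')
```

'9xryodkodk|odkodkt'

Each match is replaced by ''.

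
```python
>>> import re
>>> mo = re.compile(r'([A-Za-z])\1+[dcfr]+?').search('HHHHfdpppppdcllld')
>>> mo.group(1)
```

The match spans [0:5] → 'HHHHf'.
Captured: group 1 = 'H'.

'H'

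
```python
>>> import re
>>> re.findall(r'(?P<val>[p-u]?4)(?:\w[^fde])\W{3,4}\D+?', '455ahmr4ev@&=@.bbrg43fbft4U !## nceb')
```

['r4', 't4']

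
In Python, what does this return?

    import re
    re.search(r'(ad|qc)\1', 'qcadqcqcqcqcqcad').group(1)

'qc'

The match spans [4:8] → 'qcqc'.
Captured: group 1 = 'qc'.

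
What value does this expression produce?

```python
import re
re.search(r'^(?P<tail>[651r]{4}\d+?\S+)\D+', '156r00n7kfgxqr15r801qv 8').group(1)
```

'156r00n7kfgxqr15r801qv'

The match spans [0:23] → '156r00n7kfgxqr15r801qv '.
Captured: group 1 = '156r00n7kfgxqr15r801qv'.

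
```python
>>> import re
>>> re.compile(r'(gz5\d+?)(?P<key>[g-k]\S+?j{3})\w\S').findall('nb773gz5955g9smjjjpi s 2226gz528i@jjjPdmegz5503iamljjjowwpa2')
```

The pattern matches the literal 'gz5', then one or more of a digit (lazy) (captured); then a character in [g-k], then one or more of a non-whitespace character (lazy), then exactly 3 of a literal 'j' (captured as 'key'); then a word character, then a non-whitespace character.
A non-greedy quantifier consumes as few characters as it can — just enough that the remainder of the pattern still matches from where it stops; whatever follows it matches normally.
Scanning left to right: at [5:20] match 'gz5955g9smjjjpi', groups = ('gz5955', 'g9smjjj'); at [27:39] match 'gz528i@jjjPd', groups = ('gz528', 'i@jjj'); at [41:56] match 'gz5503iamljjjow', groups = ('gz5503', 'iamljjj').
Multiple groups make `findall` return tuples — one 2-tuple for each match.

[('gz5955', 'g9smjjj'), ('gz528', 'i@jjj'), ('gz5503', 'iamljjj')]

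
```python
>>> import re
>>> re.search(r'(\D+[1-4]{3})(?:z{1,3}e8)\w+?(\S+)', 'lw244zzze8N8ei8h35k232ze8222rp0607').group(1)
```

'lw244'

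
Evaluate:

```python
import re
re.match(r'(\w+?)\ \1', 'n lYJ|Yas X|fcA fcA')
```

After group 1 captures some text, `\1` only succeeds where that same text appears again.
With `match`, the pattern is implicitly anchored at the beginning.
Here position 0 doesn't satisfy it, so the call returns None.

None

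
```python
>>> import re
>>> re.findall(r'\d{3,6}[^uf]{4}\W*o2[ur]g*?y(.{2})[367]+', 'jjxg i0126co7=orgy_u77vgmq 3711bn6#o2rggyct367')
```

This matches 3 to 6 of a digit, then exactly 4 of any character except [uf]; then zero or more of a non-word character, then the literal 'o2'; then one of [ur], then zero or more of a literal 'g' (lazy), then a literal 'y'; then exactly 2 of any character (captured); then one or more of one of [367].
`findall` collects group 1 from the one match (1 total).

['ct']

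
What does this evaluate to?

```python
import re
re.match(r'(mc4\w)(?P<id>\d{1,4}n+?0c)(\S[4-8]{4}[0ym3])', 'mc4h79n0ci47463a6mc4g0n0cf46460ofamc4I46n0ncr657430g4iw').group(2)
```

'79n0c'

The pattern matches the literal 'm', then the literal 'c4', then a word character (captured); then 1 to 4 of a digit, then one or more of the literal 'n' (lazy), then the literal '0c' (captured as 'id'); then a non-whitespace character, then exactly 4 of a character in [4-8], then one of [0ym3] (captured).
`re.match` won't scan ahead — the pattern has to work from the very first character.
The match spans [0:15] → 'mc4h79n0ci47463'.
Captured: group 1 = 'mc4h', group 2 = '79n0c', group 3 = 'i47463'.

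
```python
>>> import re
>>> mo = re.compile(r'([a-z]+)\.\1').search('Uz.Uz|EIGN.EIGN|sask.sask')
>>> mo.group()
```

'sask.sask'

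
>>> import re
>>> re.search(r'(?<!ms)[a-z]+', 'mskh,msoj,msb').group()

'mskh'

The negative lookahead/lookbehind blocks any match where the forbidden context is present.
The match spans [0:4] → 'mskh'.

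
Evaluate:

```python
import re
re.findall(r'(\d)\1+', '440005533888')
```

The backreference `\1` re-matches whatever the first group consumed, character for character.
Matches: at [0:2] match '44', group 1 = '4'; at [2:5] match '000', group 1 = '0'; at [5:7] match '55', group 1 = '5'; at [7:9] match '33', group 1 = '3'; at [9:12] match '888', group 1 = '8'.
`findall` collects group 1 from each match (5 total).

['4', '0', '5', '3', '8']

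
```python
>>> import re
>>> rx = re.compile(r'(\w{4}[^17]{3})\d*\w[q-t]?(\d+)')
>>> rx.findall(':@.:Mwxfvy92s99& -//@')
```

The pattern matches exactly 4 of a word character, then exactly 3 of any character except [17] (captured); then zero or more of a digit, then a word character; then optionally a character in [q-t]; then one or more of a digit (captured).
Matches: at [4:15] match 'Mwxfvy92s99', groups = ('Mwxfvy9', '99').
Multiple groups make `findall` return tuples — one 2-tuple for the one match.

[('Mwxfvy9', '99')]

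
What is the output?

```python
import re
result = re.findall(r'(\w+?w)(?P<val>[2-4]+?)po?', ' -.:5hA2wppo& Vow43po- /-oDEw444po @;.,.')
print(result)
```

[('Vow', '43'), ('oDEw', '444')]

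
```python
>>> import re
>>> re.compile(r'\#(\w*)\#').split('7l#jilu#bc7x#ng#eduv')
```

The group in the pattern means `split` returns the separators' captures alongside the pieces.

['7l', 'jilu', 'bc7x', 'ng', 'eduv']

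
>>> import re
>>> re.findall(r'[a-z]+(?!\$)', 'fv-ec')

A negative assertion filters positions out without eating any characters.
Scanning left to right: at [0:2] → 'fv'; at [3:5] → 'ec'.
Since nothing is captured, `findall` lists the 2 matched substrings directly.

['fv', 'ec']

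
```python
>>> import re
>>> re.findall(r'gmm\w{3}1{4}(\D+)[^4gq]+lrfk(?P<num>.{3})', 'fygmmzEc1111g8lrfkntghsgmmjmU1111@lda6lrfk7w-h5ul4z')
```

[('g', 'ntg'), ('@lda', '7w-')]

Pattern: the literal 'gmm', then exactly 3 of a word character, then exactly 4 of a literal '1'; then one or more of a non-digit (captured); then one or more of any character except [4gq], then the literal 'lr', then the literal 'fk'; then exactly 3 of any character (captured as 'num').
Scanning left to right: at [2:21] match 'gmmzEc1111g8lrfkntg', groups = ('g', 'ntg'); at [23:45] match 'gmmjmU1111@lda6lrfk7w-', groups = ('@lda', '7w-').
`findall` packs the 2 group values into a tuple for every match.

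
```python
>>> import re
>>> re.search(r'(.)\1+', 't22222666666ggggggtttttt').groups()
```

('2',)

The match spans [1:6] → '22222'.
Captured: group 1 = '2'.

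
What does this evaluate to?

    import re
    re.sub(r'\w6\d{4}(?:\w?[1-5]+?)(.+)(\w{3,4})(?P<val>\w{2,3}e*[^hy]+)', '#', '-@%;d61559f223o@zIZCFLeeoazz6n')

'-@%;#'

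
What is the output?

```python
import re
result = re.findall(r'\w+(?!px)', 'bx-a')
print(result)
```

['bx', 'a']

The negative lookahead/lookbehind blocks any match where the forbidden context is present.
Walking the string: at [0:2] → 'bx'; at [3:4] → 'a'.
Since nothing is captured, `findall` lists the 2 matched substrings directly.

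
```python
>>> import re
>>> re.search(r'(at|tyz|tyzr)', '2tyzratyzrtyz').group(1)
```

'tyz'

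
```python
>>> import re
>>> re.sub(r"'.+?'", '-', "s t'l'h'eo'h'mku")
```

"s t-h-h'mku"

Matches: at [3:6] → "'l'"; at [7:11] → "'eo'".
Each match is replaced by '-'.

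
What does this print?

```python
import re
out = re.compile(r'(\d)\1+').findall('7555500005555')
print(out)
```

A backreference is literal: `\1` must see the identical characters the first group matched.
`findall` collects group 1 from each match (3 total).

['5', '0', '5']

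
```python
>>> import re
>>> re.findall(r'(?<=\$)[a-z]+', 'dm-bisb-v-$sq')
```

['sq']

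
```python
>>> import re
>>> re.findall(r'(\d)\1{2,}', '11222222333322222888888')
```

`\1` is not a pattern — it's the concrete string captured by group 1, re-applied verbatim.
With a single group, `findall` returns only what that group captured — 4 items.

['2', '3', '2', '8']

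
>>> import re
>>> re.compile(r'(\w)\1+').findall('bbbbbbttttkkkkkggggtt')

['b', 't', 'k', 'g', 't']

The backreference `\1` re-matches whatever the first group consumed, character for character.
`findall` collects group 1 from each match (5 total).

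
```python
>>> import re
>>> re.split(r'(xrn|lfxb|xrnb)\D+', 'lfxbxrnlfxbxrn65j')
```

['', 'lfxb', '65j']

Matches to split on: at [0:14] → 'lfxbxrnlfxbxrn'.
With a capturing group present, the delimiter's captured portion is kept in the result list.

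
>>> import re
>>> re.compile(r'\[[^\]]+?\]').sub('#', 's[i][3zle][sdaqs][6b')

's###[6b'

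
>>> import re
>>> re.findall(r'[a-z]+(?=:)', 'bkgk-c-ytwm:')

The lookaround is zero-width — it requires the adjacent text to match without consuming it, so the asserted text isn't part of the match.
Matches: at [7:11] → 'ytwm'.
With no groups in the pattern, `findall` gives back each whole match — 1 here.

['ytwm']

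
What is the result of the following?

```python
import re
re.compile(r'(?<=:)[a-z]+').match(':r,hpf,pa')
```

None

Lookahead/lookbehind check context without consuming it, so the matched span excludes the asserted characters.
`re.match` won't scan ahead — the pattern has to work from the very first character.
Here the string doesn't start with a match, so the call returns None.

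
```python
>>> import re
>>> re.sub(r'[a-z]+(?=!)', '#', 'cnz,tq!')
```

'cnz,#!'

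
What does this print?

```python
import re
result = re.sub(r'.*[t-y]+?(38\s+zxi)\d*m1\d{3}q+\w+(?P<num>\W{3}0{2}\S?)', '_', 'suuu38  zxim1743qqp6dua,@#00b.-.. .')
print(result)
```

_.-.. .

The pattern matches zero or more of any character, then one or more of a character in [t-y] (lazy); then the literal '38', then one or more of whitespace, then the literal 'zxi' (captured); then zero or more of a digit, then the literal 'm1', then exactly 3 of a digit; then one or more of the literal 'q', then one or more of a word character; then exactly 3 of a non-word character, then exactly 2 of the literal '0', then optionally a non-whitespace character (captured as 'num').
Matches: at [0:29] → 'suuu38  zxim1743qqp6dua,@#00b'.
Every occurrence is swapped for '_'.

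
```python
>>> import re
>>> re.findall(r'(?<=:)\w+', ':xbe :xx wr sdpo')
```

['xbe', 'xx']

The `(?=…)`/`(?<=…)` assertion just peeks at neighbouring text; it doesn't advance the match position.
Scanning left to right: at [1:4] → 'xbe'; at [6:8] → 'xx'.
With no groups in the pattern, `findall` gives back each whole match — 2 here.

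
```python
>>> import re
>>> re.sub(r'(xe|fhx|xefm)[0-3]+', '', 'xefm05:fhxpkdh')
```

Matches: at [0:5] → 'xefm0'.
Every occurrence is swapped for ''.

'5:fhxpkdh'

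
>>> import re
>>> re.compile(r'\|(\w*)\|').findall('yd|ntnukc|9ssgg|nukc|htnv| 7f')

One capturing group, so `findall` returns just the captured substring from each match — 2 in all.

['ntnukc', 'nukc']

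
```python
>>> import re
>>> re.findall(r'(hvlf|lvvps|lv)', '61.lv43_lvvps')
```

['lv', 'lvvps']

The regex engine tests alternatives in the order written; an earlier branch that matches wins even if a later one would match more.
Matches: at [3:5] match 'lv', group 1 = 'lv'; at [8:13] match 'lvvps', group 1 = 'lvvps'.
`findall` collects group 1 from each match (2 total).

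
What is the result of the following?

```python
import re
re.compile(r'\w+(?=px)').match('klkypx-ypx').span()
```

(0, 4)

`match` is anchored at position 0; if the pattern doesn't fit there, it returns None.
The match spans [0:4] → 'klky'.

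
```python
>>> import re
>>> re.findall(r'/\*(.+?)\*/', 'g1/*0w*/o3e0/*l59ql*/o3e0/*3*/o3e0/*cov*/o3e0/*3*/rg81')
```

The `?` after the quantifier makes it lazy — it takes as little as possible before letting the rest of the pattern try.
Matches: at [2:8] match '/*0w*/', group 1 = '0w'; at [12:21] match '/*l59ql*/', group 1 = 'l59ql'; at [25:30] match '/*3*/', group 1 = '3'; at [34:41] match '/*cov*/', group 1 = 'cov'; at [45:50] match '/*3*/', group 1 = '3'.
One capturing group, so `findall` returns just the captured substring from each match — 5 in all.

['0w', 'l59ql', '3', 'cov', '3']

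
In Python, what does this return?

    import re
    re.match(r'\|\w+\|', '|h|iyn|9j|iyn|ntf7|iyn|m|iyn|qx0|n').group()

'|h|'

`re.match` won't scan ahead — the pattern has to work from the very first character.
The match spans [0:3] → '|h|'.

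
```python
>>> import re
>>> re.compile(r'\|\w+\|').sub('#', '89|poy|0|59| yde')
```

'89#0# yde'

Matches: at [2:7] → '|poy|'; at [8:12] → '|59|'.
`sub` substitutes '#' at each match site.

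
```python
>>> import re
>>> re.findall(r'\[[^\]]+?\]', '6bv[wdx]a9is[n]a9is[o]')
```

With no groups in the pattern, `findall` gives back each whole match — 3 here.

['[wdx]', '[n]', '[o]']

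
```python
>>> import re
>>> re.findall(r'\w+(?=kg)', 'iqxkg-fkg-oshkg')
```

Because the assertion is zero-width, the text it checks is not consumed and won't appear in the result.
With no groups in the pattern, `findall` gives back each whole match — 3 here.

['iqx', 'f', 'osh']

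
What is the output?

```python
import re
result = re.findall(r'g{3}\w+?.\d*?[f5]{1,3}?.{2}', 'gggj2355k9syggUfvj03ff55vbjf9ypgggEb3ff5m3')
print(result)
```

A `+?`/`*?`/`{m,n}?` starts at its minimum and grows only as far as needed for what follows to match.
No capturing groups, so `findall` returns the 2 full match strings.

['gggj2355k', 'gggEb3ff5']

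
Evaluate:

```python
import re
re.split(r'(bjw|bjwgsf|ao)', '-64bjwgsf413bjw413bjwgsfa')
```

['-64', 'bjw', 'gsf413', 'bjw', '413', 'bjw', 'gsfa']

`|` is ordered: at each position the engine commits to the first alternative that works.
With a capturing group present, the delimiter's captured portion is kept in the result list.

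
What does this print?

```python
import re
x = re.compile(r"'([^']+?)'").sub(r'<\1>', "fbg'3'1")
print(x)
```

Each match is replaced using the text its own group 1 captured.

fbg<3>1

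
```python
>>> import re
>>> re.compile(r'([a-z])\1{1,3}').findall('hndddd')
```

After group 1 captures some text, `\1` only succeeds where that same text appears again.
Walking the string: at [2:6] match 'dddd', group 1 = 'd'.
One capturing group, so `findall` returns just the captured substring from the one match — 1 in all.

['d']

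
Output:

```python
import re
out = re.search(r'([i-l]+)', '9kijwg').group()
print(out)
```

kij

The pattern matches one or more of a character in [i-l] (captured).
Unlike `match`, `search` isn't anchored — it looks for the pattern anywhere in the string.
The match spans [1:4] → 'kij'.
Captured: group 1 = 'kij'.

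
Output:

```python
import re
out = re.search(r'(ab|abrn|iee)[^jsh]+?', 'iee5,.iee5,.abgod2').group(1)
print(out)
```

iee

The match spans [0:4] → 'iee5'.
Captured: group 1 = 'iee'.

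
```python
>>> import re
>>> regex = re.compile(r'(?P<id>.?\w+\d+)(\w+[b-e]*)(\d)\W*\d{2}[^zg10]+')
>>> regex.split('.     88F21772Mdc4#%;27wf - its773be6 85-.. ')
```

['.    ', ' 88F21772', 'Mdc', '4', '']

Pattern: optionally any character, then one or more of a word character, then one or more of a digit (captured as 'id'); then one or more of a word character, then zero or more of a character in [b-e] (captured); then a digit (captured); then zero or more of a non-word character, then exactly 2 of a digit, then one or more of any character except [zg10].
Matches to split on: at [5:44] → ' 88F21772Mdc4#%;27wf - its773be6 85-.. '.
With a capturing group present, the delimiter's captured portion is kept in the result list.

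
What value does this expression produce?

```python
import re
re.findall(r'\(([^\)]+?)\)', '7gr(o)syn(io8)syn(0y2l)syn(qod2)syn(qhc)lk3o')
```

['o', 'io8', '0y2l', 'qod2', 'qhc']

Because there's exactly one group, `findall` drops the full match and keeps group 1 from each hit.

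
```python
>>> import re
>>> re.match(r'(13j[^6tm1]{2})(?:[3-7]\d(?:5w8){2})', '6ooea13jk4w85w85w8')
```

`re.match` only tries the pattern at the start of the string.
Here the string doesn't start with a match, so the call returns None.

None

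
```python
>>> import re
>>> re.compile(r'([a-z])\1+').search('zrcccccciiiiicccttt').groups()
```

A backreference is literal: `\1` must see the identical characters the first group matched.
`re.search` scans for the first position where the pattern succeeds.
The match spans [2:8] → 'cccccc'.
Captured: group 1 = 'c'.

('c',)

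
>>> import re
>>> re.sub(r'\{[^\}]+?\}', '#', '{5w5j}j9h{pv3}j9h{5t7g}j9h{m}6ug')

'#j9h#j9h#j9h#6ug'

Matches: at [0:6] → '{5w5j}'; at [9:14] → '{pv3}'; at [17:23] → '{5t7g}'; at [26:29] → '{m}'.
Each match is replaced by '#'.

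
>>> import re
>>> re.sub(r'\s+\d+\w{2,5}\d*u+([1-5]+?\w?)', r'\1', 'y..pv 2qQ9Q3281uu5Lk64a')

The pattern matches one or more of whitespace, then one or more of a digit, then 2 to 5 of a word character; then zero or more of a digit, then one or more of the literal 'u'; then one or more of a character in [1-5] (lazy), then optionally a word character (captured).
Matches: at [5:19] → ' 2qQ9Q3281uu5L'.
Each match is replaced using the text its own group 1 captured.

'y..pv5Lk64a'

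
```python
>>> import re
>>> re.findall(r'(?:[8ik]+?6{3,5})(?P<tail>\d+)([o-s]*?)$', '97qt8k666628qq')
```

[('28', 'qq')]

The pattern matches one or more of one of [8ik] (lazy), then 3 to 5 of the literal '6' (non-capturing group); then one or more of a digit (captured as 'tail'); then zero or more of a character in [o-s] (lazy) (captured); then anchored at the end.
2 groups means the one result is a tuple of 2 captured strings — 1 here.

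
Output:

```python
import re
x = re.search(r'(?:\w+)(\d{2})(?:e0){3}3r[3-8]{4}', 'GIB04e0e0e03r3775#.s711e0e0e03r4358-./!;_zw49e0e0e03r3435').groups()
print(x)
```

The match spans [0:17] → 'GIB04e0e0e03r3775'.
Captured: group 1 = '04'.

('04',)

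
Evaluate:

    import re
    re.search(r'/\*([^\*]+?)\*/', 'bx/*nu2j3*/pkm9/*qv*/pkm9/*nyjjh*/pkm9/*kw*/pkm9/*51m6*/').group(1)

The match spans [2:11] → '/*nu2j3*/'.
Captured: group 1 = 'nu2j3'.

'nu2j3'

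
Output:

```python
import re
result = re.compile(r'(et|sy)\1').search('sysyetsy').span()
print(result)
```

(0, 4)

The backreference `\1` re-matches whatever the first group consumed, character for character.
`re.search` scans for the first position where the pattern succeeds.
The match spans [0:4] → 'sysy'.
Captured: group 1 = 'sy'.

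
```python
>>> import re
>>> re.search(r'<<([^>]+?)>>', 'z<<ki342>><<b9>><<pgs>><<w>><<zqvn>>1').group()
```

'<<ki342>>'

`re.search` tries every starting position until one works.
The match spans [1:10] → '<<ki342>>'.
Captured: group 1 = 'ki342'.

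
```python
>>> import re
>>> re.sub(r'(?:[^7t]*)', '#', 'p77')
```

Pattern: zero or more of any character except [7t] (non-capturing group).
Matches: at [0:1] → 'p'; at [1:1] → ''; at [2:2] → ''; at [3:3] → ''.
Each match is replaced by '#'.

'##7#7#'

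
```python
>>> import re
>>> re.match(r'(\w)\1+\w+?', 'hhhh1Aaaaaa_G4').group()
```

'hhhh1'

`\1` is not a pattern — it's the concrete string captured by group 1, re-applied verbatim.
`re.match` won't scan ahead — the pattern has to work from the very first character.
The match spans [0:5] → 'hhhh1'.
Captured: group 1 = 'h'.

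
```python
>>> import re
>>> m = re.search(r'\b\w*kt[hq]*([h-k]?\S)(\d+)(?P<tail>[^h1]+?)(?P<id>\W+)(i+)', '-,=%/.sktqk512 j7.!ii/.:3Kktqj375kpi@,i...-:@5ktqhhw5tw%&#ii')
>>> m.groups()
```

Pattern: a word boundary (`\b`, zero-width); then zero or more of a word character, then the literal 'kt', then zero or more of one of [hq]; then optionally a character in [h-k], then a non-whitespace character (captured); then one or more of a digit (captured); then one or more of any character except [h1] (lazy) (captured as 'tail'); then one or more of a non-word character (captured as 'id'); then one or more of a literal 'i' (captured).
A `+?`/`*?`/`{m,n}?` starts at its minimum and grows only as far as needed for what follows to match.
`search` walks the string left to right and returns the first match it finds.
The match spans [6:21] → 'sktqk512 j7.!ii'.
Captured: group 1 = 'k5', group 2 = '12', group 3 = ' j7', group 4 = '.!', group 5 = 'ii'.

('k5', '12', ' j7', '.!', 'ii')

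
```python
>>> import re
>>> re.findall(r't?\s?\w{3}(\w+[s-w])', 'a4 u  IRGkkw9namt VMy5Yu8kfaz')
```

The pattern matches optionally the literal 't', then optionally whitespace, then exactly 3 of a word character; then one or more of a word character, then a character in [s-w] (captured).
Scanning left to right: at [5:17] match ' IRGkkw9namt', group 1 = 'kkw9namt'; at [17:24] match ' VMy5Yu', group 1 = '5Yu'.
Because there's exactly one group, `findall` drops the full match and keeps group 1 from each hit.

['kkw9namt', '5Yu']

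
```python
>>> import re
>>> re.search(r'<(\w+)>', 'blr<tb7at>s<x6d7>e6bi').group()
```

'<tb7at>'

The match spans [3:10] → '<tb7at>'.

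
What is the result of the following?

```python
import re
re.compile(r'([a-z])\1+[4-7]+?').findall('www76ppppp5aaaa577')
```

A backreference is literal: `\1` must see the identical characters the first group matched.
Walking the string: at [0:4] match 'www7', group 1 = 'w'; at [5:11] match 'ppppp5', group 1 = 'p'; at [11:16] match 'aaaa5', group 1 = 'a'.
`findall` collects group 1 from each match (3 total).

['w', 'p', 'a']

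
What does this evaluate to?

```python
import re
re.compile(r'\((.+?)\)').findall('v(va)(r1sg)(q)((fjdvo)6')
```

['va', 'r1sg', 'q', '(fjdvo']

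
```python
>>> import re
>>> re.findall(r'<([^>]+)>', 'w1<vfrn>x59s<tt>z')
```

Matches: at [2:8] match '<vfrn>', group 1 = 'vfrn'; at [12:16] match '<tt>', group 1 = 'tt'.
With a single group, `findall` returns only what that group captured — 2 items.

['vfrn', 'tt']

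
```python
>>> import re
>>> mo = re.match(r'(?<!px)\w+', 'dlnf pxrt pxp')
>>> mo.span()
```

(0, 4)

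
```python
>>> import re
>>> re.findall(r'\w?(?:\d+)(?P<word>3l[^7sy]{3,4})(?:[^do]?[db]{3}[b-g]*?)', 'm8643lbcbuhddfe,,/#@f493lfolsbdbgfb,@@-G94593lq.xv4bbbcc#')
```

['3lfol', '3lq.xv']

`findall` collects group 1 from each match (2 total).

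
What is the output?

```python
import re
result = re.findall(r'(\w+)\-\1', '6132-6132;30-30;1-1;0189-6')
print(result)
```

`\1` is not a pattern — it's the concrete string captured by group 1, re-applied verbatim.
`findall` collects group 1 from each match (3 total).

['6132', '30', '1']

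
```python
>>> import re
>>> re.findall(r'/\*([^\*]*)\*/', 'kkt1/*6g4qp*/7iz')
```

['6g4qp']

Walking the string: at [4:13] match '/*6g4qp*/', group 1 = '6g4qp'.
With a single group, `findall` returns only what that group captured — 1 item.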